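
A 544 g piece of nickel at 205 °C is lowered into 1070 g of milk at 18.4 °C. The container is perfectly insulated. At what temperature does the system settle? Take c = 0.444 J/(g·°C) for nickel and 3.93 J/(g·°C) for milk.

T_f ≈ 28.5 °C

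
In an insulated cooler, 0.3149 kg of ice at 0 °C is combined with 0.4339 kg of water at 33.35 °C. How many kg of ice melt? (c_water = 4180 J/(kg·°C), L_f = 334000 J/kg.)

m_melted ≈ 0.181 kg

Water can give up m c ΔT = 0.4339×4180×33.35 = 60487 J before reaching 0 °C.
Melting all 0.3149 kg of ice would need 0.3149×334000 = 105177 J.
Since 60487 < 105177 J, not all the ice melts; equilibrium is at 0 °C.
m_melt = 60487 / L_f = 0.1811 kg.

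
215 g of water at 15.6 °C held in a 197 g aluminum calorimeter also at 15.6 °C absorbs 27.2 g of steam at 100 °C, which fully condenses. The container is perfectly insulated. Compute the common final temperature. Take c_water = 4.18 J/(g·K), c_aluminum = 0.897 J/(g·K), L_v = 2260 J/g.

Conservation of energy gives ΣQ = 0:
condense steam: −27.2×2260 = −61472; condensate cools 100→T: 27.2×4.18×(T − 100) = 113.7(T − 100); original water: 898.7(T − 15.6); cup: 176.71(T − 15.6)
1189.1 T = 61472 + 11370 + 16776 = 89618
T ≈ 75.37 °C — below 100 °C, confirming all the steam condensed.

T_f ≈ 75.4 °C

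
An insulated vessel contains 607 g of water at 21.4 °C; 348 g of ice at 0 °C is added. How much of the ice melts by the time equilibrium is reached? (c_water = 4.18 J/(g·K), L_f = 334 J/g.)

m_melted ≈ 163 g

Cooling the water to 0 °C releases 607×4.18×21.4 = 54297 J.
Melting all 348 g of ice would need 348×334 = 116232 J.
54297 J < 116232 J, so only part of the ice melts and the system sits at 0 °C.
m_melt = 54297 / L_f = 162.6 g.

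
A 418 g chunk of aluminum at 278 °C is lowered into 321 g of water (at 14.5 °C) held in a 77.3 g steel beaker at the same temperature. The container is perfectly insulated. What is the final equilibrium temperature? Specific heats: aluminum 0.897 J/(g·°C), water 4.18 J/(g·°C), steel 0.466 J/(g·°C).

Energy conservation, ΣQ = 0:
418*0.897*(T − 278) + 321*4.18*(T − 14.5) + 77.3*0.466*(T − 14.5) = 0
1752.7 T = 124213
T ≈ 70.87 °C

T_f ≈ 70.9 °C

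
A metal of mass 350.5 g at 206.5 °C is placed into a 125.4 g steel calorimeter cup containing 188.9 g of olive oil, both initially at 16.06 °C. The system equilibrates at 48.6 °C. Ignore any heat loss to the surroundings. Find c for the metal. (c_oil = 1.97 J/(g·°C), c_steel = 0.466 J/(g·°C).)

Net heat exchanged in the isolated system is zero:
350.5·c·(48.6 − 206.5) + 188.9·1.97·(48.6 − 16.06) + 125.4·0.466·(48.6 − 16.06) = 0
-55344 c = -14011
c = -14011/-55344 ≈ 0.2532 J/(g·°C)

c ≈ 0.253 J/(g·°C)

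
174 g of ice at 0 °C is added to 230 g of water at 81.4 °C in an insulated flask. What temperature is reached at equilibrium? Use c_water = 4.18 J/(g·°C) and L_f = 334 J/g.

Let T be the final temperature. ΣQ_i = 0:
latent heat to melt: 174×334 = 58116; warm the meltwater: 727.32 T; water cools: 230×4.18×(T − 81.4) = 961.4(T − 81.4)
1688.7 T = 78258 − 58116 = 20142
T ≈ 11.93 °C. Since T > 0 °C, the all-ice-melts assumption holds.

T_f ≈ 11.9 °C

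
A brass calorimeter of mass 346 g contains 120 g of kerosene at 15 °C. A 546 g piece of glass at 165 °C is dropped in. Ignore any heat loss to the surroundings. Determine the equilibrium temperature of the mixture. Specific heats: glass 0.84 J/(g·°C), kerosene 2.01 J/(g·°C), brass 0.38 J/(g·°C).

T_f ≈ 97.8 °C

T_f is the heat-capacity-weighted average of the initial temperatures:
T_f = (458.64·165 + 241.2·15 + 131.48·15) / (458.64 + 241.2 + 131.48)
    = 81266 / 831.32 ≈ 97.76 °C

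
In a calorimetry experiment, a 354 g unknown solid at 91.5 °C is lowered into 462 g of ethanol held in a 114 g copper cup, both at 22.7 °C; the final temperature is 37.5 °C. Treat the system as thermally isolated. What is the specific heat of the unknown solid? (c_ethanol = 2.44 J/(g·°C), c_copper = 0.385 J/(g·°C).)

c ≈ 0.907 J/(g·°C)

Net heat exchanged in the isolated system is zero:
354·c·(37.5 − 91.5) + 462·2.44·(37.5 − 22.7) + 114·0.385·(37.5 − 22.7) = 0
-19116 c = -17333
c = -17333/-19116 ≈ 0.9067 J/(g·°C)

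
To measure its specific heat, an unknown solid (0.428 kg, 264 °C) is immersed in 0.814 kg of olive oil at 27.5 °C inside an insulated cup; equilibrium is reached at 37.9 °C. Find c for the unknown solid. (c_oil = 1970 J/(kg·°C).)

c ≈ 172 J/(kg·°C)

m_s c (T_s − T_f) = m_oil c_oil (T_f − T_0):
0.428·c·(264 − 37.9) = 0.814·1970·(37.9 − 27.5)
96.77 c = 16677  ⇒  c ≈ 172.3 J/(kg·°C)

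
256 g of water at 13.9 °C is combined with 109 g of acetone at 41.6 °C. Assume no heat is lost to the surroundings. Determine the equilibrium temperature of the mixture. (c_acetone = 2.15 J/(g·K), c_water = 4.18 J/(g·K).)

T_f ≈ 18.9 °C

T_f is the heat-capacity-weighted average of the initial temperatures:
T_f = (234.35*41.6 + 1070.1*13.9) / (234.35 + 1070.1)
    = 24623 / 1304.4 ≈ 18.88 °C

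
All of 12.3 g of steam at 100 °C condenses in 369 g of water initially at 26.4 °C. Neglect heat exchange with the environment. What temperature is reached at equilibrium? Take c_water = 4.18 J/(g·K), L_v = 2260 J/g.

T_f ≈ 46.2 °C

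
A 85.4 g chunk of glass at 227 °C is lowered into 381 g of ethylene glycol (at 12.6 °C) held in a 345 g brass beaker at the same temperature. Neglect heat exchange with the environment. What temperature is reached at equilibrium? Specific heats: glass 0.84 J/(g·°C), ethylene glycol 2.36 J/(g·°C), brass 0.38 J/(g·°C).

T_f is the heat-capacity-weighted average of the initial temperatures:
T_f = (71.74·227 + 899.16·12.6 + 131.1·12.6) / (71.74 + 899.16 + 131.1)
    = 29265 / 1102 ≈ 26.56 °C

T_f ≈ 26.6 °C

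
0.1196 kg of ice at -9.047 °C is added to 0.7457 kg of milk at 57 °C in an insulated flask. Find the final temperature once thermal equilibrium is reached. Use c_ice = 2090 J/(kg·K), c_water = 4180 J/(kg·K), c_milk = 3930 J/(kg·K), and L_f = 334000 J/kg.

T_f ≈ 36.4 °C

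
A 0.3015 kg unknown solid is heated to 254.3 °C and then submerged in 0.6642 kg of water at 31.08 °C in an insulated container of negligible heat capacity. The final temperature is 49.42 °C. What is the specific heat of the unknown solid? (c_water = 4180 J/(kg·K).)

c ≈ 824 J/(kg·K)

m_s c (T_s − T_f) = m_water c_water (T_f − T_0):
0.3015·c·(254.3 − 49.42) = 0.6642·4180·(49.42 − 31.08)
61.77 c = 50918  ⇒  c ≈ 824.3 J/(kg·K)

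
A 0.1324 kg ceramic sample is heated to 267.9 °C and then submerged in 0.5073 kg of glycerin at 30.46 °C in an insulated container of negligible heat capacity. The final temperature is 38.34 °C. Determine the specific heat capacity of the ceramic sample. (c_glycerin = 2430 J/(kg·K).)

Energy conservation, ΣQ = 0:
0.1324×c×(38.34 − 267.9) + 0.5073×2430×(38.34 − 30.46) = 0
-30.39 c = -9714
c = -9714/-30.39 ≈ 319.6 J/(kg·K)

c ≈ 320 J/(kg·K)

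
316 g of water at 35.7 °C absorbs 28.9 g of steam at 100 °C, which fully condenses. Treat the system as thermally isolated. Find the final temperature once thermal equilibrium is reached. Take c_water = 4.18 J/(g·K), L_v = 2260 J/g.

Let T be the final temperature. ΣQ_i = 0:
steam→water at 100 °C releases m L_v = 28.9·2260 = 65314
  condensate cools 100→T: 28.9·4.18·(T − 100) = 120.8(T − 100)
  water warms: 316·4.18·(T − 35.7) = 1320.9(T − 35.7)
1441.7 T = 65314 + 12080 + 47155 = 124550
T ≈ 86.39 °C, under the boiling point, so the assumption holds.

T_f ≈ 86.4 °C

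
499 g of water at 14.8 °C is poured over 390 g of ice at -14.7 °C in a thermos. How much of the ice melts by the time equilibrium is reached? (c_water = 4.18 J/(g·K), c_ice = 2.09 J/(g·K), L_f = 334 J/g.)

Heat available from the water dropping to 0 °C: 499·4.18·14.8 = 30870 J.
Of that, 390·2.09·14.7 = 11982 J goes to bring the ice to 0 °C, leaving 18888 J.
Fully melting the ice requires m_ice L_f = 390·334 = 130260 J.
18888 J < 130260 J, so only part of the ice melts and the system sits at 0 °C.
Mass melted = 18888/334 ≈ 56.55 g.

m_melted ≈ 56.6 g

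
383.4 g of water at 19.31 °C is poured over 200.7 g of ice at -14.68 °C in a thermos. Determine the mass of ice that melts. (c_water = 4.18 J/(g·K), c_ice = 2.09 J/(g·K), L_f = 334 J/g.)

m_melted ≈ 74.2 g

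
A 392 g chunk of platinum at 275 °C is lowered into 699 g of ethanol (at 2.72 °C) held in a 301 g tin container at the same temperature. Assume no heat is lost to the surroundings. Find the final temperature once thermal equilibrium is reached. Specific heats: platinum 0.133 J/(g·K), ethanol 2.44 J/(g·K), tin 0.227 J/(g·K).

T_f ≈ 10.5 °C

Net heat exchanged in the isolated system is zero:
392·0.133·(T − 275) + 699·2.44·(T − 2.72) + 301·0.227·(T − 2.72) = 0
52.14(T − 275) + 1705.6(T − 2.72) + 68.33(T − 2.72) = 0
1826 T = 19162
T ≈ 10.49 °C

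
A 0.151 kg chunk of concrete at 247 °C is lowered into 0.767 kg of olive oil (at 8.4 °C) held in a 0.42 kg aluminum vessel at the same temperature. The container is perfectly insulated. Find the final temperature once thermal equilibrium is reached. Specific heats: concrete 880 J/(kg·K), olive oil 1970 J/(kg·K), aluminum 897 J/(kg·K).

Heat gained plus heat lost sum to zero:
0.151·880·(T − 247) + 0.767·1970·(T − 8.4) + 0.42·897·(T − 8.4) = 0
132.88(T − 247) + 1511(T − 8.4) + 376.74(T − 8.4) = 0
(132.88 + 1511 + 376.74) T = 132.88·247 + 1511·8.4 + 376.74·8.4
T ≈ 24.09 °C

T_f ≈ 24.1 °C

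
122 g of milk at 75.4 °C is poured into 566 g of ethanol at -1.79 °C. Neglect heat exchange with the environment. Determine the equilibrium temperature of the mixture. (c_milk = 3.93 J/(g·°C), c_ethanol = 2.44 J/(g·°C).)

T_f ≈ 18.1 °C

With ΣQ=0 the equilibrium temperature is the m·c-weighted mean:
T_f = (479.46·75.4 + 1381·(-1.79)) / (479.46 + 1381)
    = 33679 / 1860.5 ≈ 18.10 °C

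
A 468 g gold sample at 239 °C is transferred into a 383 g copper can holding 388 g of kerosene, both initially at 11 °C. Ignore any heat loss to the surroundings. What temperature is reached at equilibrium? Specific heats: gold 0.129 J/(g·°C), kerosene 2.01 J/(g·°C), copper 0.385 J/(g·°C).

Setting the total heat transfer to zero:
468×0.129×(T − 239) + 388×2.01×(T − 11) + 383×0.385×(T − 11) = 0
987.71 T = 24630
T = 24630 / 987.71 = 24.9 °C

T_f ≈ 24.9 °C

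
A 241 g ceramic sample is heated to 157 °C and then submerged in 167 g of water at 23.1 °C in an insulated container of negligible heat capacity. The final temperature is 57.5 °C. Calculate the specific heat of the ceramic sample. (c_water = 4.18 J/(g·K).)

Let T be the final temperature. ΣQ_i = 0:
241×c×(57.5 − 157) + 167×4.18×(57.5 − 23.1) = 0
-23980 c = -24013
c = -24013/-23980 ≈ 1.001 J/(g·K)

c ≈ 1 J/(g·K)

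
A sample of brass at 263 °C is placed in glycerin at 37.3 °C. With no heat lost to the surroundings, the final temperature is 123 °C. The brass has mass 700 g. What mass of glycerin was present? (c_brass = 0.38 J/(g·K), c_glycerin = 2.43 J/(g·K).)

Setting the total heat transfer to zero:
700×0.38×(123 − 263) + m×2.43×(123 − 37.3) = 0
208.25 m = 37240
m = 37240/208.25 ≈ 178.8 g

m ≈ 179 g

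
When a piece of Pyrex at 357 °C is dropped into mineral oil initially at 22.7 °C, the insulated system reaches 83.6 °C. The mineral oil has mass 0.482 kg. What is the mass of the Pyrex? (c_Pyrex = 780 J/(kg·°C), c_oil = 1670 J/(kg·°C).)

Heat lost by the Pyrex = heat gained by the oil:
m·780·(357 − 83.6) = 0.482·1670·(83.6 − 22.7)
213252 m = 49021  ⇒  m ≈ 0.2299 kg

m ≈ 0.23 kg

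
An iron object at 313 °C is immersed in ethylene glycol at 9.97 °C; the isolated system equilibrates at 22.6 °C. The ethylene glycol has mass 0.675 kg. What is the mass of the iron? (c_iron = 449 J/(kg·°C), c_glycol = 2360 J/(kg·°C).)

m ≈ 0.154 kg

|Q_iron| = |Q_glycol|:
m·449·(313 − 22.6) = 0.675·2360·(22.6 − 9.97)
130390 m = 20120  ⇒  m ≈ 0.1543 kg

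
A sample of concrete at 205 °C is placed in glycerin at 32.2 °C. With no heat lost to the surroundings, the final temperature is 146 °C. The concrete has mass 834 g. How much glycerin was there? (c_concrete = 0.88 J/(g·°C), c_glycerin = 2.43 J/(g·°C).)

m ≈ 157 g

Energy conservation, ΣQ = 0:
834·0.88·(146 − 205) + m·2.43·(146 − 32.2) = 0
276.53 m = 43301
m = 43301/276.53 ≈ 156.6 g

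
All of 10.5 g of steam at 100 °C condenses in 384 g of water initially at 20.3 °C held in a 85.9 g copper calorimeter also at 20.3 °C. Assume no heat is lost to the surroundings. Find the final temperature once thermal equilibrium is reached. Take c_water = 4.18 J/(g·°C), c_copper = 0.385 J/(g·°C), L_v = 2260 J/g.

T_f ≈ 36.5 °C

Net heat exchanged in the isolated system is zero:
latent heat released on condensation: 10.5·2260 = 23730; condensed water 100 °C→T: 43.89(T − 100); original water: 1605.1(T − 20.3); cup: 33.07(T − 20.3)
1682.1 T = 23730 + 4389 + 33255 = 61374
T ≈ 36.49 °C, under the boiling point, so the assumption holds.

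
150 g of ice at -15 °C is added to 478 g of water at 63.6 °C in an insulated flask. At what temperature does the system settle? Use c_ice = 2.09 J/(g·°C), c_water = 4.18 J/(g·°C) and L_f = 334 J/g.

Taking heat into each body as positive, Σ m c ΔT = 0:
warm ice to 0 °C: 150×2.09×(0 − (-15)) = 4702.5; fusion: m_ice L_f = 150×334 = 50100; warm the meltwater: 627 T; water: 1998(T − 63.6)
2625 T = 127075 − 54802 = 72273
T ≈ 27.53 °C — above 0 °C, consistent with complete melting.

T_f ≈ 27.5 °C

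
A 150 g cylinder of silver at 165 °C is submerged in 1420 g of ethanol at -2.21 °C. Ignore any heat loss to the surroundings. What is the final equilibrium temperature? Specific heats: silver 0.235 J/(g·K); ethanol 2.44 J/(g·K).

T_f ≈ -0.5 °C

Energy conservation, ΣQ = 0:
150*0.235*(T − 165) + 1420*2.44*(T − (-2.21)) = 0
3500 T = -1841
T = -1841/3500 ≈ -0.53 °C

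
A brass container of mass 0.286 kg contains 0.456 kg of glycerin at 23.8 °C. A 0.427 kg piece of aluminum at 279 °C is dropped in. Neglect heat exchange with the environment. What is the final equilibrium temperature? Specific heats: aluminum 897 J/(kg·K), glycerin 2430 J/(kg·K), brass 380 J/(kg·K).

Energy conservation, ΣQ = 0:
0.427×897×(T − 279) + 0.456×2430×(T − 23.8) + 0.286×380×(T − 23.8) = 0
1599.8 T = 135821
T ≈ 84.90 °C

T_f ≈ 84.9 °C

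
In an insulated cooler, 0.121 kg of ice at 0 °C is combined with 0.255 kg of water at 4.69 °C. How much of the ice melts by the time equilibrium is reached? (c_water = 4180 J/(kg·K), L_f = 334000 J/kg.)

m_melted ≈ 0.015 kg

Heat available from the water dropping to 0 °C: 0.255·4180·4.69 = 4999.1 J.
To melt every bit of ice: 0.121·334000 = 40414 J.
That's not enough to melt it all — equilibrium is at 0 °C with ice remaining.
m_melted·334000 = 4999.1  ⇒  m_melted ≈ 0.01497 kg.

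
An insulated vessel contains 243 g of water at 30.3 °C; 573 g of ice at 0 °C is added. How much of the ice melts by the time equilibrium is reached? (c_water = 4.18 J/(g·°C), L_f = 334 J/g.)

Heat available from the water dropping to 0 °C: 243×4.18×30.3 = 30777 J.
Fully melting the ice requires m_ice L_f = 573×334 = 191382 J.
Since 30777 < 191382 J, not all the ice melts; equilibrium is at 0 °C.
m_melt = 30777 / L_f = 92.15 g.

m_melted ≈ 92.1 g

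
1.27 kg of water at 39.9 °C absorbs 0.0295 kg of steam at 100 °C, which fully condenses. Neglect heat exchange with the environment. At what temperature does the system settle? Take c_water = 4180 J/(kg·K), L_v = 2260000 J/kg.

T_f ≈ 53.5 °C

Conservation of energy gives ΣQ = 0:
latent heat released on condensation: 0.0295×2260000 = 66670
  condensed water 100 °C→T: 123.31(T − 100)
  original water: 5308.6(T − 39.9)
5431.9 T = 66670 + 12331 + 211813 = 290814
T ≈ 53.54 °C, under the boiling point, so the assumption holds.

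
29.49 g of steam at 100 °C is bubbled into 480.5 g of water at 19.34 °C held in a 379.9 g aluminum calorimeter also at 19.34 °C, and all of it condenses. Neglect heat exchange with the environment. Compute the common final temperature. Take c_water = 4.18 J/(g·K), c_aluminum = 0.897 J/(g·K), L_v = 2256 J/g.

Let T be the final temperature. ΣQ_i = 0:
latent heat released on condensation: 29.49·2256 = 66529
  condensed water 100 °C→T: 123.27(T − 100)
  water warms: 480.5·4.18·(T − 19.34) = 2008.5(T − 19.34)
  cup: 340.77(T − 19.34)
2472.5 T = 66529 + 12327 + 45435 = 124291
T ≈ 50.27 °C (< 100 °C, so full condensation is consistent).

T_f ≈ 50.3 °C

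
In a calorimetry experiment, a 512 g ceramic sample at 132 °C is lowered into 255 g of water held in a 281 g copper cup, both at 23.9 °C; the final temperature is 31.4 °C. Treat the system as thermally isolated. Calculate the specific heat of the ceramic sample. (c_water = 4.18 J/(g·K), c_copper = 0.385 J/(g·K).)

Heat gained plus heat lost sum to zero:
512·c·(31.4 − 132) + 255·4.18·(31.4 − 23.9) + 281·0.385·(31.4 − 23.9) = 0
-51507 c = -8805.6
c = -8805.6/-51507 ≈ 0.171 J/(g·K)

c ≈ 0.171 J/(g·K)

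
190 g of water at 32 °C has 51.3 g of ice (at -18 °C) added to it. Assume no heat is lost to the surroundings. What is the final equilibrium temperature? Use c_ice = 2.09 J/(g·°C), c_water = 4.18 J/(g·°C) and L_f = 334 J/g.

Heat gained plus heat lost sum to zero:
warm ice to 0 °C: 51.3·2.09·(0 − (-18)) = 1929.9; melt ice: 51.3·334 = 17134; meltwater 0→T: 51.3·4.18·T = 214.43 T; water: 794.2(T − 32)
1008.6 T = 25414 − 19064 = 6350.3
T ≈ 6.30 °C (positive, so assuming full melt was valid).

T_f ≈ 6.3 °C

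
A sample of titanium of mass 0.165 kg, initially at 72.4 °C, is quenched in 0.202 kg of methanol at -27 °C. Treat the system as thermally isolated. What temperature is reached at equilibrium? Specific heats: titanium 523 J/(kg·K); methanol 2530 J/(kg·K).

Energy conservation, ΣQ = 0:
0.165×523×(T − 72.4) + 0.202×2530×(T − (-27)) = 0
597.36 T = -7550.9
T ≈ -12.64 °C

T_f ≈ -12.6 °C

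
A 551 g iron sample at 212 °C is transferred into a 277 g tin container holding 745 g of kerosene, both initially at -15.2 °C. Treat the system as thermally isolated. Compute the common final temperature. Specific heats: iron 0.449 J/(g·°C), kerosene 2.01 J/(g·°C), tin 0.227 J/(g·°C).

Heat gained plus heat lost sum to zero:
551×0.449×(T − 212) + 745×2.01×(T − (-15.2)) + 277×0.227×(T − (-15.2)) = 0
1807.7 T = 28732
T = 28732 / 1807.7 = 15.9 °C

T_f ≈ 15.9 °C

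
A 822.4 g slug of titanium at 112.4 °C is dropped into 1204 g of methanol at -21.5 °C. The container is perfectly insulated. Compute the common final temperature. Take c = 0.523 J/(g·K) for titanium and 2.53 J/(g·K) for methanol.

Heat gained plus heat lost sum to zero:
822.4*0.523*(T − 112.4) + 1204*2.53*(T − (-21.5)) = 0
430.12(T − 112.4) + 3046.1(T − (-21.5)) = 0
(430.12 + 3046.1) T = 430.12*112.4 + 3046.1*(-21.5)
T = -17147/3476.2 ≈ -4.93 °C

T_f ≈ -4.9 °C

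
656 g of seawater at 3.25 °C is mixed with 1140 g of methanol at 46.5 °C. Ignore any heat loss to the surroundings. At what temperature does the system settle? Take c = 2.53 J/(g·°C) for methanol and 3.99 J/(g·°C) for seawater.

T_f = Σ m_i c_i T_i / Σ m_i c_i:
T_f = (2884.2*46.5 + 2617.4*3.25) / (2884.2 + 2617.4)
    = 142622 / 5501.6 ≈ 25.92 °C

T_f ≈ 25.9 °C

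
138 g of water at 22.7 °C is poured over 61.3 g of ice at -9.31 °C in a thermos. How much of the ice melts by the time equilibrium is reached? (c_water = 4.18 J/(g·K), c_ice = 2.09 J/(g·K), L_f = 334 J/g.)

Cooling the water to 0 °C releases 138×4.18×22.7 = 13094 J.
Of that, 61.3×2.09×9.31 = 1192.8 J goes to bring the ice to 0 °C, leaving 11901 J.
To melt every bit of ice: 61.3×334 = 20474 J.
11901 J < 20474 J, so only part of the ice melts and the system sits at 0 °C.
m_melt = 11901 / L_f = 35.63 g.

m_melted ≈ 35.6 g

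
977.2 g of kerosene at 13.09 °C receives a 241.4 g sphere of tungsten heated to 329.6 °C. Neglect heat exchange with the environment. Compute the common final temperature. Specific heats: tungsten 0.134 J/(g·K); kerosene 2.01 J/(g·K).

T_f ≈ 18.2 °C

Heat lost by the tungsten equals heat gained by the kerosene:
241.4·0.134·(329.6 − T) = 977.2·2.01·(T − 13.09)
32.35(329.6 − T) = 1964.2(T − 13.09)
1996.5 T = 36373  ⇒  T ≈ 18.22 °C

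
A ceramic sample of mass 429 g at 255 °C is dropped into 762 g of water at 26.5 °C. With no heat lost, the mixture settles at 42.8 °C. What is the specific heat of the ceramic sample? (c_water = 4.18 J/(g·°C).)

c ≈ 0.57 J/(g·°C)

Heat lost by the ceramic sample = heat gained by the water:
429×c×(255 − 42.8) = 762×4.18×(42.8 − 26.5)
91034 c = 51918  ⇒  c ≈ 0.5703 J/(g·°C)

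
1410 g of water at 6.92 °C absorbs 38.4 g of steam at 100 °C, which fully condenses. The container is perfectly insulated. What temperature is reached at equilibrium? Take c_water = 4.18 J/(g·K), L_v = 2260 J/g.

T_f ≈ 23.7 °C

Net heat exchanged in the isolated system is zero:
condense steam: −38.4×2260 = −86784; condensate cools 100→T: 38.4×4.18×(T − 100) = 160.51(T − 100); water warms: 1410×4.18×(T − 6.92) = 5893.8(T − 6.92)
6054.3 T = 86784 + 16051 + 40785 = 143620
T ≈ 23.72 °C (< 100 °C, so full condensation is consistent).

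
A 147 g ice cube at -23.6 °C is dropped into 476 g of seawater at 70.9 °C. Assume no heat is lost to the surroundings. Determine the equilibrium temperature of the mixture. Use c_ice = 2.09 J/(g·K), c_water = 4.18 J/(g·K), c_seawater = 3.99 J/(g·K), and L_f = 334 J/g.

T_f ≈ 31.2 °C

Let T be the final temperature. ΣQ_i = 0:
ice -23.6→0 °C: 147×2.09×23.6 = 7250.6; latent heat to melt: 147×334 = 49098; meltwater 0→T: 147×4.18×T = 614.46 T; seawater cools: 476×3.99×(T − 70.9) = 1899.2(T − 70.9)
2513.7 T = 134656 − 56349 = 78307
T ≈ 31.15 °C — above 0 °C, consistent with complete melting.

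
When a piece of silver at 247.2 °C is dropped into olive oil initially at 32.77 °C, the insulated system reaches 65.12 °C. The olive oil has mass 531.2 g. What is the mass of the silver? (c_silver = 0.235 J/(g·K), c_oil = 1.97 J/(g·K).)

m ≈ 791 g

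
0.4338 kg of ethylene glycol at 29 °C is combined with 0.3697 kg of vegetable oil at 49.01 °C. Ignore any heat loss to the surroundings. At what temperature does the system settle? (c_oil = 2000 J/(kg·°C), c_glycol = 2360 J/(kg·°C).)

T_f ≈ 37.4 °C

Conservation of energy gives ΣQ = 0:
0.3697·2000·(T − 49.01) + 0.4338·2360·(T − 29) = 0
(739.4 + 1023.8) T = 739.4·49.01 + 1023.8·29
T ≈ 37.39 °C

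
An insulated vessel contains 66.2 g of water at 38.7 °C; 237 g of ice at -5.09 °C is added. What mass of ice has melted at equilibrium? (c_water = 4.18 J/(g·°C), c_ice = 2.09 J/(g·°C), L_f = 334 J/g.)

Cooling the water to 0 °C releases 66.2×4.18×38.7 = 10709 J.
Warming the ice to 0 °C takes 237×2.09×5.09 = 2521.2 J, leaving 8187.7 J for melting.
Fully melting the ice requires m_ice L_f = 237×334 = 79158 J.
That's not enough to melt it all — equilibrium is at 0 °C with ice remaining.
m_melt = 8187.7 / L_f = 24.51 g.

m_melted ≈ 24.5 g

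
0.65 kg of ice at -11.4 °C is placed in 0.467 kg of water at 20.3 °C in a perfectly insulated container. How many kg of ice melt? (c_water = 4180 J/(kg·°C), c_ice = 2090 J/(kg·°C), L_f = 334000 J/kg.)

m_melted ≈ 0.0723 kg

Water can give up m c ΔT = 0.467·4180·20.3 = 39627 J before reaching 0 °C.
Warming the ice to 0 °C takes 0.65·2090·11.4 = 15487 J, leaving 24140 J for melting.
Fully melting the ice requires m_ice L_f = 0.65·334000 = 217100 J.
Since 24140 < 217100 J, not all the ice melts; equilibrium is at 0 °C.
Mass melted = 24140/334000 ≈ 0.07228 kg.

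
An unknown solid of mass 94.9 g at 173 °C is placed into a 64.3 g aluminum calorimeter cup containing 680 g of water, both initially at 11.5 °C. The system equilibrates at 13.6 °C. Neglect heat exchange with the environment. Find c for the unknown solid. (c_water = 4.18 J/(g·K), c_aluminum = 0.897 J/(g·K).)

c ≈ 0.403 J/(g·K)

Energy conservation, ΣQ = 0:
94.9·c·(13.6 − 173) + 680·4.18·(13.6 − 11.5) + 64.3·0.897·(13.6 − 11.5) = 0
-15127 c = -6090.2
c = -6090.2/-15127 ≈ 0.4026 J/(g·K)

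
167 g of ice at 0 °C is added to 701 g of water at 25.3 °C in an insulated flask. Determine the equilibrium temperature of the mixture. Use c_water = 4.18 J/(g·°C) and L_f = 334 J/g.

Energy balance with sensible and latent terms:
melt ice: 167×334 = 55778
  meltwater 0→T: 167×4.18×T = 698.06 T
  water cools: 701×4.18×(T − 25.3) = 2930.2(T − 25.3)
3628.2 T = 74134 − 55778 = 18356
T ≈ 5.06 °C. Since T > 0 °C, the all-ice-melts assumption holds.

T_f ≈ 5.1 °C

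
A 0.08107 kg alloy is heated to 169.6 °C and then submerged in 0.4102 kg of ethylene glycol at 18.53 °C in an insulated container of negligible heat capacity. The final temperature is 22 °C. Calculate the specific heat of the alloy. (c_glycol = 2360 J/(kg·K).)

c ≈ 281 J/(kg·K)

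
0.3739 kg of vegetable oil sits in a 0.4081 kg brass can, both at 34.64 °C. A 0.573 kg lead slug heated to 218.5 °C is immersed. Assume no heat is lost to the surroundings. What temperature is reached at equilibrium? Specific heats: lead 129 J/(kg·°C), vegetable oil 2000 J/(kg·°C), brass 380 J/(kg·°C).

T_f ≈ 48.6 °C

Net heat exchanged in the isolated system is zero:
0.573*129*(T − 218.5) + 0.3739*2000*(T − 34.64) + 0.4081*380*(T − 34.64) = 0
73.92(T − 218.5) + 747.8(T − 34.64) + 155.08(T − 34.64) = 0
976.8 T = 47427
T = 47427/976.8 ≈ 48.55 °C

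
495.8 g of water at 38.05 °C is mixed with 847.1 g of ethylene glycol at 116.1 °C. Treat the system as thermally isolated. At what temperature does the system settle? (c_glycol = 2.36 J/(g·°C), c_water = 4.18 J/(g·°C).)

Heat lost by the glycol equals heat gained by the water:
847.1*2.36*(116.1 − T) = 495.8*4.18*(T − 38.05)
1999.2(116.1 − T) = 2072.4(T − 38.05)
4071.6 T = 310959  ⇒  T ≈ 76.37 °C

T_f ≈ 76.4 °C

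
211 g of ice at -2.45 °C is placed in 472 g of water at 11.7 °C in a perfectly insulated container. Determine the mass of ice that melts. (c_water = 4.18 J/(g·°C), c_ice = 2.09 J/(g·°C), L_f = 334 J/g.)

Heat available from the water dropping to 0 °C: 472·4.18·11.7 = 23084 J.
Of that, 211·2.09·2.45 = 1080.4 J goes to bring the ice to 0 °C, leaving 22003 J.
Fully melting the ice requires m_ice L_f = 211·334 = 70474 J.
Since 22003 < 70474 J, not all the ice melts; equilibrium is at 0 °C.
m_melt = 22003 / L_f = 65.88 g.

m_melted ≈ 65.9 g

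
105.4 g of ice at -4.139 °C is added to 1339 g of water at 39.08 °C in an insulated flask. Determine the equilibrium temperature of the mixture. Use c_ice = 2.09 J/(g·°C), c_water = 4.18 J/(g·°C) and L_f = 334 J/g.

T_f ≈ 30.2 °C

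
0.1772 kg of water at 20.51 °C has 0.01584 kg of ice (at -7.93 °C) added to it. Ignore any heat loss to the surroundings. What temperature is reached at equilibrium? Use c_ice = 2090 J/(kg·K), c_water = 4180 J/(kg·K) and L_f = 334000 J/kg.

T_f ≈ 11.9 °C

Net heat exchanged in the isolated system is zero:
warm ice to 0 °C: 0.01584×2090×(0 − (-7.93)) = 262.53
  melt ice: 0.01584×334000 = 5290.6
  warm the meltwater: 66.21 T
  water: 740.7(T − 20.51)
806.91 T = 15192 − 5553.1 = 9638.6
T ≈ 11.95 °C — above 0 °C, consistent with complete melting.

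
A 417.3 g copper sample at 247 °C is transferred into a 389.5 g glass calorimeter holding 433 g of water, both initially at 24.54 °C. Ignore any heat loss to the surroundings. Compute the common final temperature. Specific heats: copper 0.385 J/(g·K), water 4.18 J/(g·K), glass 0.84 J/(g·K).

T_f ≈ 40.1 °C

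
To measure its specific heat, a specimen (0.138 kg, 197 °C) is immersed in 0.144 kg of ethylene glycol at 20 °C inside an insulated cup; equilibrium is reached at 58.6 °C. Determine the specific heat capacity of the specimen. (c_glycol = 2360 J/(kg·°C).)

c ≈ 687 J/(kg·°C)

Heat lost by the specimen = heat gained by the glycol:
0.138·c·(197 − 58.6) = 0.144·2360·(58.6 − 20)
19.1 c = 13118  ⇒  c ≈ 686.8 J/(kg·°C)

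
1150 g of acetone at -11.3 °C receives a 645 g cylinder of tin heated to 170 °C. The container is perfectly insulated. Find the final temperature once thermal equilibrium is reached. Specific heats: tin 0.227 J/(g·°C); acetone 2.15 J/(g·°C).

Heat lost by the tin equals heat gained by the acetone:
645×0.227×(170 − T) = 1150×2.15×(T − (-11.3))
146.41(170 − T) = 2472.5(T − (-11.3))
2618.9 T = -3048.7  ⇒  T ≈ -1.16 °C

T_f ≈ -1.2 °C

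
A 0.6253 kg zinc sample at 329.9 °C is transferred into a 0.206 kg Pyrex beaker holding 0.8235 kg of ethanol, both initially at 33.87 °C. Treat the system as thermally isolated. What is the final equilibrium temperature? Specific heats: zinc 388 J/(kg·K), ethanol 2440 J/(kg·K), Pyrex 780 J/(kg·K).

Heat gained plus heat lost sum to zero:
0.6253*388*(T − 329.9) + 0.8235*2440*(T − 33.87) + 0.206*780*(T − 33.87) = 0
242.62(T − 329.9) + 2009.3(T − 33.87) + 160.68(T − 33.87) = 0
2412.6 T = 153538
T ≈ 63.64 °C

T_f ≈ 63.6 °C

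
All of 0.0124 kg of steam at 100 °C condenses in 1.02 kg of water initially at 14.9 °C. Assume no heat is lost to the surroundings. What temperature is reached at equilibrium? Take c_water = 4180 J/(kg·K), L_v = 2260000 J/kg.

T_f ≈ 22.4 °C

Conservation of energy gives ΣQ = 0:
condense steam: −0.0124×2260000 = −28024
  condensed water 100 °C→T: 51.83(T − 100)
  original water: 4263.6(T − 14.9)
4315.4 T = 28024 + 5183.2 + 63528 = 96735
T ≈ 22.42 °C (< 100 °C, so full condensation is consistent).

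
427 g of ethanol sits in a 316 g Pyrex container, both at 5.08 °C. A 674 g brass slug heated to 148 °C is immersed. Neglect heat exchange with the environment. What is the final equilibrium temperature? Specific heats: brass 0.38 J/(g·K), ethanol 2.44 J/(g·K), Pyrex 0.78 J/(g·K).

Taking heat into each body as positive, Σ m c ΔT = 0:
674×0.38×(T − 148) + 427×2.44×(T − 5.08) + 316×0.78×(T − 5.08) = 0
(256.12 + 1041.9 + 246.48) T = 256.12×148 + 1041.9×5.08 + 246.48×5.08
T = 44451/1544.5 ≈ 28.78 °C

T_f ≈ 28.8 °C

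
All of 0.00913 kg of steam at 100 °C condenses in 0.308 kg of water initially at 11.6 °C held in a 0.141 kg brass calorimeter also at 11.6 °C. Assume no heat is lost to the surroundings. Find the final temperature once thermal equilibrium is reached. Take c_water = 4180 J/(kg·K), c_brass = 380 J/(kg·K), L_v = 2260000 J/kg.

T_f ≈ 29.0 °C

Net heat exchanged in the isolated system is zero:
condense steam: −0.00913·2260000 = −20634; condensate cools 100→T: 0.00913·4180·(T − 100) = 38.16(T − 100); water warms: 0.308·4180·(T − 11.6) = 1287.4(T − 11.6); cup: 53.58(T − 11.6)
1379.2 T = 20634 + 3816.3 + 15556 = 40006
T ≈ 29.01 °C, under the boiling point, so the assumption holds.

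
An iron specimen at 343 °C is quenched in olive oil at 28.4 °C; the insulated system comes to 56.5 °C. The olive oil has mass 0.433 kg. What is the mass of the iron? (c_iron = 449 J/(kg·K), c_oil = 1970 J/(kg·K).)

Energy conservation, ΣQ = 0:
m·449·(56.5 − 343) + 0.433·1970·(56.5 − 28.4) = 0
-128638 m = -23970
m = -23970/-128638 ≈ 0.1863 kg

m ≈ 0.186 kg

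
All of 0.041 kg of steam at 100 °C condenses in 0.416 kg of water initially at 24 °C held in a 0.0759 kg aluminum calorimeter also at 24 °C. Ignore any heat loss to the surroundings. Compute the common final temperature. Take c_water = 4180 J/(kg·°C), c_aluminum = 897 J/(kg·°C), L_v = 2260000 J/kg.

T_f ≈ 77.4 °C

Setting the total heat transfer to zero:
condense steam: −0.041·2260000 = −92660
  condensed water 100 °C→T: 171.38(T − 100)
  water warms: 0.416·4180·(T − 24) = 1738.9(T − 24)
  cup: 68.08(T − 24)
1978.3 T = 92660 + 17138 + 43367 = 153165
T ≈ 77.42 °C — below 100 °C, confirming all the steam condensed.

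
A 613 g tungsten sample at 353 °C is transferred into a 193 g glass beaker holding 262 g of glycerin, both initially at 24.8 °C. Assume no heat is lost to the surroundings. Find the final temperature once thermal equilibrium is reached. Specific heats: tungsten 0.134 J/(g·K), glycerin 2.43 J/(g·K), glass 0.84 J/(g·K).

Heat gained plus heat lost sum to zero:
613*0.134*(T − 353) + 262*2.43*(T − 24.8) + 193*0.84*(T − 24.8) = 0
880.92 T = 48806
T ≈ 55.40 °C

T_f ≈ 55.4 °C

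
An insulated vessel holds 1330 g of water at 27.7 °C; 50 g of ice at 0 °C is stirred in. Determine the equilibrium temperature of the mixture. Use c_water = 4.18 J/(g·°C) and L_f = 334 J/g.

T_f ≈ 23.8 °C

Energy conservation, ΣQ = 0:
fusion: m_ice L_f = 50×334 = 16700
  meltwater 0→T: 50×4.18×T = 209 T
  water: 5559.4(T − 27.7)
5768.4 T = 153995 − 16700 = 137295
T ≈ 23.80 °C (positive, so assuming full melt was valid).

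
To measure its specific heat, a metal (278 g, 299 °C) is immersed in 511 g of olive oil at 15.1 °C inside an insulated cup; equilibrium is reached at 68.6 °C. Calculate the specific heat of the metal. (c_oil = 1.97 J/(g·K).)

Heat lost by the metal = heat gained by the oil:
278·c·(299 − 68.6) = 511·1.97·(68.6 − 15.1)
64051 c = 53857  ⇒  c ≈ 0.8408 J/(g·K)

c ≈ 0.841 J/(g·K)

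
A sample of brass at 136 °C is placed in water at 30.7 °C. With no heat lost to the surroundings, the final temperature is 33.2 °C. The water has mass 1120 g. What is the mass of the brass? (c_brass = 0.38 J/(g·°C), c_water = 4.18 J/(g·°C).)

m ≈ 300 g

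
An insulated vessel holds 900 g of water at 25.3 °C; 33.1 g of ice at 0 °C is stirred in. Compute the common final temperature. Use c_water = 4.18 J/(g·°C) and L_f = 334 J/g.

Energy conservation, ΣQ = 0:
fusion: m_ice L_f = 33.1·334 = 11055
  warm the meltwater: 138.36 T
  water cools: 900·4.18·(T − 25.3) = 3762(T − 25.3)
3900.4 T = 95179 − 11055 = 84123
T ≈ 21.57 °C. Since T > 0 °C, the all-ice-melts assumption holds.

T_f ≈ 21.6 °C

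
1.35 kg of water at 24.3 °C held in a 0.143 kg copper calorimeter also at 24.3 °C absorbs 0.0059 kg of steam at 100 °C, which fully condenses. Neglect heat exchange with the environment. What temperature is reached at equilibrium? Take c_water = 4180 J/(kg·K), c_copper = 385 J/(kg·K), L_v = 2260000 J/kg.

T_f ≈ 27.0 °C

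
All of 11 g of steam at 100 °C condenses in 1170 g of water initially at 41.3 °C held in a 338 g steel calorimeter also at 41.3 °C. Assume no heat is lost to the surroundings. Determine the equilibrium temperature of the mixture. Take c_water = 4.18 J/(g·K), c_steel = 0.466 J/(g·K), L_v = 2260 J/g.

Heat gained plus heat lost sum to zero:
latent heat released on condensation: 11·2260 = 24860
  condensate cools 100→T: 11·4.18·(T − 100) = 45.98(T − 100)
  water warms: 1170·4.18·(T − 41.3) = 4890.6(T − 41.3)
  steel cup: 338·0.466·(T − 41.3) = 157.51(T − 41.3)
5094.1 T = 24860 + 4598 + 208487 = 237945
T ≈ 46.71 °C, under the boiling point, so the assumption holds.

T_f ≈ 46.7 °C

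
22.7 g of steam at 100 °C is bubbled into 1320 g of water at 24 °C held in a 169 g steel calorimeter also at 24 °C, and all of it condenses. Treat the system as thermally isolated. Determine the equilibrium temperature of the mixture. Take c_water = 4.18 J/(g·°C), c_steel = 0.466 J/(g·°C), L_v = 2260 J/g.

T_f ≈ 34.3 °C

Energy balance with sensible and latent terms:
steam→water at 100 °C releases m L_v = 22.7·2260 = 51302; condensate cools 100→T: 22.7·4.18·(T − 100) = 94.89(T − 100); original water: 5517.6(T − 24); steel cup: 169·0.466·(T − 24) = 78.75(T − 24)
5691.2 T = 51302 + 9488.6 + 134312 = 195103
T ≈ 34.28 °C (< 100 °C, so full condensation is consistent).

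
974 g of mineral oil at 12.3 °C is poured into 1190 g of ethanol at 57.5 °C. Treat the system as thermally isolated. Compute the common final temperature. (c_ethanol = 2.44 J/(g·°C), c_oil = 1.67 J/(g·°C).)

T_f ≈ 41.3 °C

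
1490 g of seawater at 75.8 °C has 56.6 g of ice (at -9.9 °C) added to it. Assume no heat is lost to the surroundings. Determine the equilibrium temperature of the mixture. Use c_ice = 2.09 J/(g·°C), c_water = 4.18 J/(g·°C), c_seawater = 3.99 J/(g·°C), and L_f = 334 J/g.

Energy balance with sensible and latent terms:
warm ice to 0 °C: 56.6·2.09·(0 − (-9.9)) = 1171.1; fusion: m_ice L_f = 56.6·334 = 18904; warm the meltwater: 236.59 T; seawater cools: 1490·3.99·(T − 75.8) = 5945.1(T − 75.8)
6181.7 T = 450639 − 20076 = 430563
T ≈ 69.65 °C — above 0 °C, consistent with complete melting.

T_f ≈ 69.7 °C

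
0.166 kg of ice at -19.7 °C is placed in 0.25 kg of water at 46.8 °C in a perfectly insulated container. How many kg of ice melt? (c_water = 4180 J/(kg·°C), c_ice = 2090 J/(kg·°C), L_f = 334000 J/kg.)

m_melted ≈ 0.126 kg

Cooling the water to 0 °C releases 0.25·4180·46.8 = 48906 J.
Warming the ice to 0 °C takes 0.166·2090·19.7 = 6834.7 J, leaving 42071 J for melting.
Melting all 0.166 kg of ice would need 0.166·334000 = 55444 J.
That's not enough to melt it all — equilibrium is at 0 °C with ice remaining.
m_melted·334000 = 42071  ⇒  m_melted ≈ 0.126 kg.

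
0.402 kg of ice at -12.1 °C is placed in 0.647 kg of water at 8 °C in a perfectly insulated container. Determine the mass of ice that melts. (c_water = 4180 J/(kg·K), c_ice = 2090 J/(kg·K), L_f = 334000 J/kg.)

Heat available from the water dropping to 0 °C: 0.647·4180·8 = 21636 J.
Of that, 0.402·2090·12.1 = 10166 J goes to bring the ice to 0 °C, leaving 11470 J.
Melting all 0.402 kg of ice would need 0.402·334000 = 134268 J.
11470 J < 134268 J, so only part of the ice melts and the system sits at 0 °C.
m_melt = 11470 / L_f = 0.03434 kg.

m_melted ≈ 0.0343 kg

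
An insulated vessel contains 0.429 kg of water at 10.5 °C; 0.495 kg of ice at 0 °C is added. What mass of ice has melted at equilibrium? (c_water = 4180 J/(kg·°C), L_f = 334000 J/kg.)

Water can give up m c ΔT = 0.429×4180×10.5 = 18829 J before reaching 0 °C.
Fully melting the ice requires m_ice L_f = 0.495×334000 = 165330 J.
That's not enough to melt it all — equilibrium is at 0 °C with ice remaining.
Mass melted = 18829/334000 ≈ 0.05637 kg.

m_melted ≈ 0.0564 kg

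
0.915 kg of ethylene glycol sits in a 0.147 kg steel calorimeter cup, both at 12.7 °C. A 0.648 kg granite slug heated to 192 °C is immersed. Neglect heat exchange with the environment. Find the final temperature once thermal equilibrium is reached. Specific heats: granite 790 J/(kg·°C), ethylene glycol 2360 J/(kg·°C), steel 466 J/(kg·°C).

T_f ≈ 46.2 °C

Taking heat into each body as positive, Σ m c ΔT = 0:
0.648×790×(T − 192) + 0.915×2360×(T − 12.7) + 0.147×466×(T − 12.7) = 0
511.92(T − 192) + 2159.4(T − 12.7) + 68.5(T − 12.7) = 0
(511.92 + 2159.4 + 68.5) T = 511.92×192 + 2159.4×12.7 + 68.5×12.7
T ≈ 46.20 °C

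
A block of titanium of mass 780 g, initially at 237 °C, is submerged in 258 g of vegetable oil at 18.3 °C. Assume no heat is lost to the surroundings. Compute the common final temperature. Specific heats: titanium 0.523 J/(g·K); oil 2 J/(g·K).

Taking heat into each body as positive, Σ m c ΔT = 0:
780×0.523×(T − 237) + 258×2×(T − 18.3) = 0
407.94(T − 237) + 516(T − 18.3) = 0
(407.94 + 516) T = 407.94×237 + 516×18.3
T ≈ 114.86 °C

T_f ≈ 114.9 °C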